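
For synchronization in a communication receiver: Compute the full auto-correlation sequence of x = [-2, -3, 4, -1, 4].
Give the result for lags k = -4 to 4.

r_xx[k] = sum_m x[m]*x[m+k], indexed from 0, for k = -4 to 4:
  r_xx[-4] = x[4]*x[0] = -8
  r_xx[-3] = x[3]*x[0] + x[4]*x[1] = -10
  r_xx[-2] = x[2]*x[0] + x[3]*x[1] + x[4]*x[2] = 11
  r_xx[-1] = x[1]*x[0] + x[2]*x[1] + x[3]*x[2] + x[4]*x[3] = -14
  r_xx[0] = x[0]*x[0] + x[1]*x[1] + x[2]*x[2] + x[3]*x[3] + x[4]*x[4] = 46
  r_xx[1] = x[0]*x[1] + x[1]*x[2] + x[2]*x[3] + x[3]*x[4] = -14
  r_xx[2] = x[0]*x[2] + x[1]*x[3] + x[2]*x[4] = 11
  r_xx[3] = x[0]*x[3] + x[1]*x[4] = -10
  r_xx[4] = x[0]*x[4] = -8
r_xx = [-8, -10, 11, -14, 46, -14, 11, -10, -8]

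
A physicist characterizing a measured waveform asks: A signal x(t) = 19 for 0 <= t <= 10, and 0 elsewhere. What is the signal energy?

Energy = integral of |x(t)|^2 dt over the signal duration
= 19^2 * 10 = 361 * 10 = 3610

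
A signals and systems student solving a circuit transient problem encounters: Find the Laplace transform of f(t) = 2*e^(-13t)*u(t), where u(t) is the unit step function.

Standard Laplace transform pair:
e^(-at)*u(t) <-> 1/(s+a)
With a = 13: L{2*e^(-13t)*u(t)} = 2/(s+13), ROC: Re(s) > -13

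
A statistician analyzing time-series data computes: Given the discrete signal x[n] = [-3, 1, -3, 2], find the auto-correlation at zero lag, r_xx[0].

The auto-correlation at zero lag r_xx[0] equals the signal energy.
r_xx[0] = sum of x[n]^2 = (-3)^2 + 1^2 + (-3)^2 + 2^2
= 9 + 1 + 9 + 4 = 23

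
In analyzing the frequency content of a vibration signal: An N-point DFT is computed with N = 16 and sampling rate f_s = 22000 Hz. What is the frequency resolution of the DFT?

DFT frequency resolution = f_s / N
= 22000 / 16 = 1375 Hz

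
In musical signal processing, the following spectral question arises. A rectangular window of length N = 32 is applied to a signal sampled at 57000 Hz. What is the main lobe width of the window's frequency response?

For a rectangular window of length N,
the main lobe width in frequency is 2*f_s/N.
= 2*57000/32 = 7125/2 Hz
This determines the minimum frequency separation for resolving two sinusoids.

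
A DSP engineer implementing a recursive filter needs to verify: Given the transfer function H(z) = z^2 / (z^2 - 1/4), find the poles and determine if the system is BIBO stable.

Poles are roots of the denominator: z^2 - 1/4 = 0.
Quadratic formula: z = [-(0) +/- sqrt((0)^2 - 4*(-1/4))] / 2
Discriminant = 0 + 1 = 1; sqrt = 1.
z = (0 +/- 1) / 2 => z = 1/2 or z = -1/2.
|p1| = 1/2, |p2| = 1/2.
For BIBO stability, all poles must lie inside the unit circle (|p| < 1).
System is STABLE since both |p| < 1.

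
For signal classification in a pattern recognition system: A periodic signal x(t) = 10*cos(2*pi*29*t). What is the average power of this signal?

Average power of A*cos(wt) is A^2/2.
P = 10^2 / 2 = 100/2 = 50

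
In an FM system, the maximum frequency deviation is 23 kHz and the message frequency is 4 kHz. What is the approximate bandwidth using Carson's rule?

Carson's rule: BW = 2*(delta_f + f_m)
= 2*(23 + 4) kHz = 54 kHz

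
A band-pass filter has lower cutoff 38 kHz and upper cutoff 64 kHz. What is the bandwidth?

Bandwidth = f_high - f_low
= 64 kHz - 38 kHz = 26 kHz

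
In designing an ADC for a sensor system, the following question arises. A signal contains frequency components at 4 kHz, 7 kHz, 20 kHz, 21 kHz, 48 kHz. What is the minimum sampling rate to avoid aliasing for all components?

The highest frequency component is f_max = 48 kHz.
Nyquist rate = 2 * f_max = 2 * 48 kHz = 96 kHz.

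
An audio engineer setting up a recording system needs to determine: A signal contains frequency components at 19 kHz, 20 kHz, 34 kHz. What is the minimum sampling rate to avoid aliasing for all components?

The highest frequency component is f_max = 34 kHz.
Nyquist rate = 2 * f_max = 2 * 34 kHz = 68 kHz.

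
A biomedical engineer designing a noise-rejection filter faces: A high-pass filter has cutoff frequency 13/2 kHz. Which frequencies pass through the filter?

A high-pass filter passes all frequencies above the cutoff frequency 13/2 kHz and attenuates lower frequencies.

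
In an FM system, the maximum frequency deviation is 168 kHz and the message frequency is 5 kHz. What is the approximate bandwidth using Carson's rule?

Carson's rule: BW = 2*(delta_f + f_m)
= 2*(168 + 5) kHz = 346 kHz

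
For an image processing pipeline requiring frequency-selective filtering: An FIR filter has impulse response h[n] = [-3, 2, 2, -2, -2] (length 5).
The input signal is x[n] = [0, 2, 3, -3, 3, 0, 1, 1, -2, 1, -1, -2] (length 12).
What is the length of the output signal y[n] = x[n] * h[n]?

For linear convolution, the output length is:
len(y) = len(x) + len(h) - 1 = 12 + 5 - 1 = 16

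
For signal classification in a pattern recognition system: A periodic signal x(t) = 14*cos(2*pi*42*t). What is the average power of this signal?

Average power of A*cos(wt) is A^2/2.
P = 14^2 / 2 = 196/2 = 98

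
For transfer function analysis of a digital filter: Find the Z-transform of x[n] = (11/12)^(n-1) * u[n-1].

Time-shifting property: if X(z) = Z{x[n]}, then Z{x[n-d]} = z^(-d) * X(z)
X(z) = z/(z - 11/12) for x[n] = (11/12)^n * u[n]
Z{x[n-1]} = z^(-1) * z/(z - 11/12) = 1/(z - 11/12)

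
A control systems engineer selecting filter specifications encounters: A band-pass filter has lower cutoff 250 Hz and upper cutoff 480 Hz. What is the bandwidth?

Bandwidth = f_high - f_low
= 480 Hz - 250 Hz = 230 Hz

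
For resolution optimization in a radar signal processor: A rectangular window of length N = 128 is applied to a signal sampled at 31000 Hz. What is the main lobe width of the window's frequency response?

For a rectangular window of length N,
the main lobe width in frequency is 2*f_s/N.
= 2*31000/128 = 3875/8 Hz
This determines the minimum frequency separation for resolving two sinusoids.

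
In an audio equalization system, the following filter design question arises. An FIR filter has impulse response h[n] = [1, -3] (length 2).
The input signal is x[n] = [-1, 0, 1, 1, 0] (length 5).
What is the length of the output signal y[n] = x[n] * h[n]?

For linear convolution, the output length is:
len(y) = len(x) + len(h) - 1 = 5 + 2 - 1 = 6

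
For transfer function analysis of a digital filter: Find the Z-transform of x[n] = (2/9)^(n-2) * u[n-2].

Time-shifting property: if X(z) = Z{x[n]}, then Z{x[n-d]} = z^(-d) * X(z)
X(z) = z/(z - 2/9) for x[n] = (2/9)^n * u[n]
Z{x[n-2]} = z^(-2) * z/(z - 2/9) = z^(-1)/(z - 2/9)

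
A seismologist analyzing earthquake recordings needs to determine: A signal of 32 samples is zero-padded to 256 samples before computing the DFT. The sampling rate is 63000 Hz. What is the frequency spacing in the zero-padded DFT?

Original DFT: N = 32, resolution = f_s/N = 63000/32 = 7875/4 Hz
Zero-padded DFT: N = 256, resolution = f_s/N = 63000/256 = 7875/32 Hz
Zero-padding interpolates the spectrum (finer frequency grid)
but does NOT improve the true spectral resolution (ability to resolve close frequencies).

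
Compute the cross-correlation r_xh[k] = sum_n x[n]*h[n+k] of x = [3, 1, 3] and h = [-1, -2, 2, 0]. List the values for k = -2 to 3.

Both sequences indexed from 0 and zero outside their support.
Lags with overlap: k = -2 to 3.
  r_xh[-2] = x[2]*h[0] = -3
  r_xh[-1] = x[1]*h[0] + x[2]*h[1] = -7
  r_xh[0] = x[0]*h[0] + x[1]*h[1] + x[2]*h[2] = 1
  r_xh[1] = x[0]*h[1] + x[1]*h[2] + x[2]*h[3] = -4
  r_xh[2] = x[0]*h[2] + x[1]*h[3] = 6
  r_xh[3] = x[0]*h[3] = 0
r_xh = [-3, -7, 1, -4, 6, 0] (for k = -2, ..., 3)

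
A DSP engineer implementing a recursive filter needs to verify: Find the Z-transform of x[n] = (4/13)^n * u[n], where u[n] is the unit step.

The Z-transform of a^n * u[n] is z/(z-a) for |z| > |a|.
Here a = 4/13, so X(z) = z/(z - (4/13)) = 13z/(13z - 4)
ROC: |z| > 4/13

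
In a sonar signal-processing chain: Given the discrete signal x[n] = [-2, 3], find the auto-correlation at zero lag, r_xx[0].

The auto-correlation at zero lag r_xx[0] equals the signal energy.
r_xx[0] = sum of x[n]^2 = (-2)^2 + 3^2
= 4 + 9 = 13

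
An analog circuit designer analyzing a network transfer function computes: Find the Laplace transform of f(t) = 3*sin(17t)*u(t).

Standard pair: sin(wt)*u(t) <-> w/(s^2+w^2)
With w = 17: L{3*sin(17t)*u(t)} = 51/(s^2+289)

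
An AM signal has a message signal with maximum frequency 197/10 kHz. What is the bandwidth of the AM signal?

In AM (double-sideband), the bandwidth is twice the message frequency.
BW = 2 * f_m = 2 * 197/10 kHz = 197/5 kHz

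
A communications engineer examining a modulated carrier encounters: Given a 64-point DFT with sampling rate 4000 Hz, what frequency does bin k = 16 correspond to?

The frequency of DFT bin k is: f_k = k * f_s / N
f_16 = 16 * 4000 / 64 = 1000 Hz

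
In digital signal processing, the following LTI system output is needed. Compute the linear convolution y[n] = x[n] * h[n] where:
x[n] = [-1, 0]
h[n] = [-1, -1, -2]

y[n] = sum_k x[k]*h[n-k]. Output length = len(x) + len(h) - 1 = 2 + 3 - 1 = 4.
y[0] = -1*-1 = 1
y[1] = 0*-1 + -1*-1 = 1
y[2] = 0*-1 + -1*-2 = 2
y[3] = 0*-2 = 0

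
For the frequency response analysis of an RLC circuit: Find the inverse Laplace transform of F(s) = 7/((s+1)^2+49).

Standard pair: w/((s+a)^2+w^2) <-> e^(-at)*sin(wt)*u(t)
With a=1, w=7: f(t) = e^(-t)*sin(7t)*u(t)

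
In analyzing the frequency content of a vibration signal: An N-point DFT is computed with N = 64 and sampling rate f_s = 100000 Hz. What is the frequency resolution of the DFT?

DFT frequency resolution = f_s / N
= 100000 / 64 = 3125/2 Hz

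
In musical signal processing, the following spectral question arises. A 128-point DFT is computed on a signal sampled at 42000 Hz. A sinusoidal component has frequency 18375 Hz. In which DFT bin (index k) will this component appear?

DFT frequency resolution = f_s/N = 42000/128 = 2625/8 Hz
Bin index k = f_signal / resolution = 18375 / 2625/8 = 56
The signal frequency 18375 Hz falls in DFT bin k = 56.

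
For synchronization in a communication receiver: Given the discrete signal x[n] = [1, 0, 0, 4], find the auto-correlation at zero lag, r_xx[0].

The auto-correlation at zero lag r_xx[0] equals the signal energy.
r_xx[0] = sum of x[n]^2 = 1^2 + 0^2 + 0^2 + 4^2
= 1 + 0 + 0 + 16 = 17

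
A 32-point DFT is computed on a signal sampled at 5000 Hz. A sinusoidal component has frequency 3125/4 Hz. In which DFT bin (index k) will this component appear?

DFT frequency resolution = f_s/N = 5000/32 = 625/4 Hz
Bin index k = f_signal / resolution = 3125/4 / 625/4 = 5
The signal frequency 3125/4 Hz falls in DFT bin k = 5.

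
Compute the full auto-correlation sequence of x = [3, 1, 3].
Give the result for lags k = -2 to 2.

r_xx[k] = sum_m x[m]*x[m+k], indexed from 0, for k = -2 to 2:
  r_xx[-2] = x[2]*x[0] = 9
  r_xx[-1] = x[1]*x[0] + x[2]*x[1] = 6
  r_xx[0] = x[0]*x[0] + x[1]*x[1] + x[2]*x[2] = 19
  r_xx[1] = x[0]*x[1] + x[1]*x[2] = 6
  r_xx[2] = x[0]*x[2] = 9
r_xx = [9, 6, 19, 6, 9]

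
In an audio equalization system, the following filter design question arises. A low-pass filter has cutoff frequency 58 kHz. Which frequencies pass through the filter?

A low-pass filter passes all frequencies below the cutoff frequency 58 kHz and attenuates higher frequencies.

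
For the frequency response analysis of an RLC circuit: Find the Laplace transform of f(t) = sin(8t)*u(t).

Standard pair: sin(wt)*u(t) <-> w/(s^2+w^2)
With w = 8: L{sin(8t)*u(t)} = 8/(s^2+64)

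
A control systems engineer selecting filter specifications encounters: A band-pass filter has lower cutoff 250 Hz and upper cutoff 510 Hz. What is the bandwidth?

Bandwidth = f_high - f_low
= 510 Hz - 250 Hz = 260 Hz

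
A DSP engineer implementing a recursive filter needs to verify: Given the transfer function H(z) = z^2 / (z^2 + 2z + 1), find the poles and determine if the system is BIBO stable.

Poles are roots of the denominator: z^2 + 2z + 1 = 0.
Quadratic formula: z = [-(2) +/- sqrt((2)^2 - 4*(1))] / 2
Discriminant = 4 - 4 = 0; sqrt = 0.
z = (-2 +/- 0) / 2 = -1 (repeated root).
|p1| = 1, |p2| = 1.
For BIBO stability, all poles must lie inside the unit circle (|p| < 1).
System is UNSTABLE since at least one |p| >= 1.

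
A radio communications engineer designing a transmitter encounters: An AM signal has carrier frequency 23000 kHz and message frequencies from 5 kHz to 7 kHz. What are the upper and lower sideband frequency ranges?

Upper sideband (USB) = fc + [fm_low, fm_high] = 23000 + [5, 7] = [23005, 23007] kHz
Lower sideband (LSB) = fc - [fm_high, fm_low] = 23000 - [7, 5] = [22993, 22995] kHz
Total occupied spectrum: 22993 kHz to 23007 kHz (plus carrier at 23000 kHz)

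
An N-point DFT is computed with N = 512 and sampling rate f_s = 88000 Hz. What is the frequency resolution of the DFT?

DFT frequency resolution = f_s / N
= 88000 / 512 = 1375/8 Hz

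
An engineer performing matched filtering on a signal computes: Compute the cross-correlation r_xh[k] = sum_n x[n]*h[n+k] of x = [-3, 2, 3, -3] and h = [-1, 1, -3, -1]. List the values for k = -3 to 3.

Both sequences indexed from 0 and zero outside their support.
Lags with overlap: k = -3 to 3.
  r_xh[-3] = x[3]*h[0] = 3
  r_xh[-2] = x[2]*h[0] + x[3]*h[1] = -6
  r_xh[-1] = x[1]*h[0] + x[2]*h[1] + x[3]*h[2] = 10
  r_xh[0] = x[0]*h[0] + x[1]*h[1] + x[2]*h[2] + x[3]*h[3] = -1
  r_xh[1] = x[0]*h[1] + x[1]*h[2] + x[2]*h[3] = -12
  r_xh[2] = x[0]*h[2] + x[1]*h[3] = 7
  r_xh[3] = x[0]*h[3] = 3
r_xh = [3, -6, 10, -1, -12, 7, 3] (for k = -3, ..., 3)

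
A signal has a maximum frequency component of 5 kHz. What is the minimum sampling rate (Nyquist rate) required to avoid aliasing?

By the Nyquist-Shannon sampling theorem,
the minimum sampling rate (Nyquist rate) must be at least 2 * f_max.
Nyquist rate = 2 * 5 kHz = 10 kHz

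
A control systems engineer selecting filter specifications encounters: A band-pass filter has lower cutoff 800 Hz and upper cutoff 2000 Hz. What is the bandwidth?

Bandwidth = f_high - f_low
= 2000 Hz - 800 Hz = 1200 Hz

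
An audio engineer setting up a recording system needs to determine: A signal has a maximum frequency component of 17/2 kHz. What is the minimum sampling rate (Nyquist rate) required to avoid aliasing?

By the Nyquist-Shannon sampling theorem,
the minimum sampling rate (Nyquist rate) must be at least 2 * f_max.
Nyquist rate = 2 * 17/2 kHz = 17 kHz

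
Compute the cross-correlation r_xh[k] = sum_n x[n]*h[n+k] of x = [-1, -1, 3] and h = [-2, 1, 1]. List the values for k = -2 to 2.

Both sequences indexed from 0 and zero outside their support.
Lags with overlap: k = -2 to 2.
  r_xh[-2] = x[2]*h[0] = -6
  r_xh[-1] = x[1]*h[0] + x[2]*h[1] = 5
  r_xh[0] = x[0]*h[0] + x[1]*h[1] + x[2]*h[2] = 4
  r_xh[1] = x[0]*h[1] + x[1]*h[2] = -2
  r_xh[2] = x[0]*h[2] = -1
r_xh = [-6, 5, 4, -2, -1] (for k = -2, ..., 2)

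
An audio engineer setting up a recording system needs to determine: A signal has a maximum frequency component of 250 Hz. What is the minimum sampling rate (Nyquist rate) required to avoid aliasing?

By the Nyquist-Shannon sampling theorem,
the minimum sampling rate (Nyquist rate) must be at least 2 * f_max.
Nyquist rate = 2 * 250 Hz = 500 Hz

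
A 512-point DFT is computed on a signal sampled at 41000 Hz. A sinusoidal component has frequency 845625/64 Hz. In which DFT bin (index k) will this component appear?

DFT frequency resolution = f_s/N = 41000/512 = 5125/64 Hz
Bin index k = f_signal / resolution = 845625/64 / 5125/64 = 165
The signal frequency 845625/64 Hz falls in DFT bin k = 165.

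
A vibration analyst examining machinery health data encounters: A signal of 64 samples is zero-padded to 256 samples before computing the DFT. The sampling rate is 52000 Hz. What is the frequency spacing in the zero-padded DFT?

Original DFT: N = 64, resolution = f_s/N = 52000/64 = 1625/2 Hz
Zero-padded DFT: N = 256, resolution = f_s/N = 52000/256 = 1625/8 Hz
Zero-padding interpolates the spectrum (finer frequency grid)
but does NOT improve the true spectral resolution (ability to resolve close frequencies).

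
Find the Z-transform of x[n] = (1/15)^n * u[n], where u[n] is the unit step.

The Z-transform of a^n * u[n] is z/(z-a) for |z| > |a|.
Here a = 1/15, so X(z) = z/(z - (1/15)) = 15z/(15z - 1)
ROC: |z| > 1/15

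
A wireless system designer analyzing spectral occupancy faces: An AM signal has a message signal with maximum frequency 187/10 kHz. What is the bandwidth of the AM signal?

In AM (double-sideband), the bandwidth is twice the message frequency.
BW = 2 * f_m = 2 * 187/10 kHz = 187/5 kHz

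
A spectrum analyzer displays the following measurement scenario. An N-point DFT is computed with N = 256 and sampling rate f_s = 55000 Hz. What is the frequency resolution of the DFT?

DFT frequency resolution = f_s / N
= 55000 / 256 = 6875/32 Hz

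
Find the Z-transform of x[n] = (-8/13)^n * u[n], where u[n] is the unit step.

The Z-transform of a^n * u[n] is z/(z-a) for |z| > |a|.
Here a = -8/13, so X(z) = z/(z - (-8/13)) = 13z/(13z + 8)
ROC: |z| > 8/13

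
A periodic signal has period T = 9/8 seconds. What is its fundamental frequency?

The fundamental frequency is the reciprocal of the period.
f = 1/T = 1/(9/8) = 8/9 Hz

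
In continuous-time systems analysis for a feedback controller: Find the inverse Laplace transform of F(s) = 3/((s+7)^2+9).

Standard pair: w/((s+a)^2+w^2) <-> e^(-at)*sin(wt)*u(t)
With a=7, w=3: f(t) = e^(-7t)*sin(3t)*u(t)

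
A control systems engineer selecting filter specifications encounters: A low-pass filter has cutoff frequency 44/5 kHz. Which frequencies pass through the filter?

A low-pass filter passes all frequencies below the cutoff frequency 44/5 kHz and attenuates higher frequencies.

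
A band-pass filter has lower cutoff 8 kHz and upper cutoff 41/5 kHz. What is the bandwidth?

Bandwidth = f_high - f_low
= 41/5 kHz - 8 kHz = 1/5 kHz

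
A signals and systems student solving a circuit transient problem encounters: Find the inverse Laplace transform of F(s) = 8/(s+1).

Standard pair: k/(s+a) <-> k*e^(-at)*u(t)
With k=8, a=1: f(t) = 8*e^(-t)*u(t)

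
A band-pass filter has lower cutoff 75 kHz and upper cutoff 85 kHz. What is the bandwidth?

Bandwidth = f_high - f_low
= 85 kHz - 75 kHz = 10 kHz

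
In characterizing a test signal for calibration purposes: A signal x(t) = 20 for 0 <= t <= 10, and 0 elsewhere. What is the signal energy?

Energy = integral of |x(t)|^2 dt over the signal duration
= 20^2 * 10 = 400 * 10 = 4000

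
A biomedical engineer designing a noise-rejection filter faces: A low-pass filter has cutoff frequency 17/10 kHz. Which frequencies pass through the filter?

A low-pass filter passes all frequencies below the cutoff frequency 17/10 kHz and attenuates higher frequencies.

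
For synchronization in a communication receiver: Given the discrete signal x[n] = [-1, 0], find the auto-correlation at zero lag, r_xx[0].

The auto-correlation at zero lag r_xx[0] equals the signal energy.
r_xx[0] = sum of x[n]^2 = (-1)^2 + 0^2
= 1 + 0 = 1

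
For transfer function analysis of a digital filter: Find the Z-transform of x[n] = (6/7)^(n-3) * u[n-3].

Time-shifting property: if X(z) = Z{x[n]}, then Z{x[n-d]} = z^(-d) * X(z)
X(z) = z/(z - 6/7) for x[n] = (6/7)^n * u[n]
Z{x[n-3]} = z^(-3) * z/(z - 6/7) = z^(-2)/(z - 6/7)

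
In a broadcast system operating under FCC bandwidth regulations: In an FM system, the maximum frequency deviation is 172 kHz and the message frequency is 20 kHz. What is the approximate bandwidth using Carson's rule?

Carson's rule: BW = 2*(delta_f + f_m)
= 2*(172 + 20) kHz = 384 kHz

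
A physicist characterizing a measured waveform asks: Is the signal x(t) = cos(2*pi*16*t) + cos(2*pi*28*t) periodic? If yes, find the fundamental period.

f1 = 16 Hz, f2 = 28 Hz
Period T1 = 1/16, T2 = 1/28
Ratio T1/T2 = 28/16, which is rational.
The signal is periodic with fundamental period T = 1/GCD(16,28) = 1/4 s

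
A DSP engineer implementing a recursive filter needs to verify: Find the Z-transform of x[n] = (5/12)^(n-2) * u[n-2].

Time-shifting property: if X(z) = Z{x[n]}, then Z{x[n-d]} = z^(-d) * X(z)
X(z) = z/(z - 5/12) for x[n] = (5/12)^n * u[n]
Z{x[n-2]} = z^(-2) * z/(z - 5/12) = z^(-1)/(z - 5/12)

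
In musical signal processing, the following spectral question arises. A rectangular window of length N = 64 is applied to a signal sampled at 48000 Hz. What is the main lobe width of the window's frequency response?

For a rectangular window of length N,
the main lobe width in frequency is 2*f_s/N.
= 2*48000/64 = 1500 Hz
This determines the minimum frequency separation for resolving two sinusoids.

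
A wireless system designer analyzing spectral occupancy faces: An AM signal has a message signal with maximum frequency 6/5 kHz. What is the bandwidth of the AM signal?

In AM (double-sideband), the bandwidth is twice the message frequency.
BW = 2 * f_m = 2 * 6/5 kHz = 12/5 kHz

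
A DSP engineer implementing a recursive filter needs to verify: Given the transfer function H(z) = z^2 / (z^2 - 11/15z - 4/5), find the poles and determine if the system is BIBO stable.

Poles are roots of the denominator: z^2 - 11/15z - 4/5 = 0.
Quadratic formula: z = [-(-11/15) +/- sqrt((-11/15)^2 - 4*(-4/5))] / 2
Discriminant = 121/225 + 16/5 = 841/225; sqrt = 29/15.
z = (11/15 +/- 29/15) / 2 => z = 4/3 or z = -3/5.
|p1| = 4/3, |p2| = 3/5.
For BIBO stability, all poles must lie inside the unit circle (|p| < 1).
System is UNSTABLE since at least one |p| >= 1.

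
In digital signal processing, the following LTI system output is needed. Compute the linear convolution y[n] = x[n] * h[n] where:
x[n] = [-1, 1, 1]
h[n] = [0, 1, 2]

y[n] = sum_k x[k]*h[n-k]. Output length = len(x) + len(h) - 1 = 3 + 3 - 1 = 5.
y[0] = -1*0 = 0
y[1] = 1*0 + -1*1 = -1
y[2] = 1*0 + 1*1 + -1*2 = -1
y[3] = 1*1 + 1*2 = 3
y[4] = 1*2 = 2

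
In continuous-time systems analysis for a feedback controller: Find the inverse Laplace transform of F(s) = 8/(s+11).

Standard pair: k/(s+a) <-> k*e^(-at)*u(t)
With k=8, a=11: f(t) = 8*e^(-11t)*u(t)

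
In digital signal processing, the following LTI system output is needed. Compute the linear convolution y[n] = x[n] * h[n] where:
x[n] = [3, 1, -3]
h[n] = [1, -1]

y[n] = sum_k x[k]*h[n-k]. Output length = len(x) + len(h) - 1 = 3 + 2 - 1 = 4.
y[0] = 3*1 = 3
y[1] = 1*1 + 3*-1 = -2
y[2] = -3*1 + 1*-1 = -4
y[3] = -3*-1 = 3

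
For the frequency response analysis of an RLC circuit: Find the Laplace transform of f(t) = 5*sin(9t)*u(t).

Standard pair: sin(wt)*u(t) <-> w/(s^2+w^2)
With w = 9: L{5*sin(9t)*u(t)} = 45/(s^2+81)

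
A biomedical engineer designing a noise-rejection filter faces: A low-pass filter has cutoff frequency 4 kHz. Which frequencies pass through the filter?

A low-pass filter passes all frequencies below the cutoff frequency 4 kHz and attenuates higher frequencies.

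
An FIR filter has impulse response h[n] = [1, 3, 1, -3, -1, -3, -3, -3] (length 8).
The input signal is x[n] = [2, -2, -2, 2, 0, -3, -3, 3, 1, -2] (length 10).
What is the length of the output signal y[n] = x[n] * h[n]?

For linear convolution, the output length is:
len(y) = len(x) + len(h) - 1 = 10 + 8 - 1 = 17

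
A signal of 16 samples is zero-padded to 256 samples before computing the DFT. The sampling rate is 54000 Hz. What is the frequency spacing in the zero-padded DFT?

Original DFT: N = 16, resolution = f_s/N = 54000/16 = 3375 Hz
Zero-padded DFT: N = 256, resolution = f_s/N = 54000/256 = 3375/16 Hz
Zero-padding interpolates the spectrum (finer frequency grid)
but does NOT improve the true spectral resolution (ability to resolve close frequencies).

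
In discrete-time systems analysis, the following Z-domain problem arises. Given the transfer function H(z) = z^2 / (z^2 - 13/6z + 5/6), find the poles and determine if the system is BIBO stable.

Poles are roots of the denominator: z^2 - 13/6z + 5/6 = 0.
Quadratic formula: z = [-(-13/6) +/- sqrt((-13/6)^2 - 4*(5/6))] / 2
Discriminant = 169/36 - 10/3 = 49/36; sqrt = 7/6.
z = (13/6 +/- 7/6) / 2 => z = 5/3 or z = 1/2.
|p1| = 5/3, |p2| = 1/2.
For BIBO stability, all poles must lie inside the unit circle (|p| < 1).
System is UNSTABLE since at least one |p| >= 1.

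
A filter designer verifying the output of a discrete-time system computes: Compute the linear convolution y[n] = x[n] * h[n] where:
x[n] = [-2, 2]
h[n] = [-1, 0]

y[n] = sum_k x[k]*h[n-k]. Output length = len(x) + len(h) - 1 = 2 + 2 - 1 = 3.
y[0] = -2*-1 = 2
y[1] = 2*-1 + -2*0 = -2
y[2] = 2*0 = 0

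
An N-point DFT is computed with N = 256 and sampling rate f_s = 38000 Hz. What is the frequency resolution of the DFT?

DFT frequency resolution = f_s / N
= 38000 / 256 = 2375/16 Hz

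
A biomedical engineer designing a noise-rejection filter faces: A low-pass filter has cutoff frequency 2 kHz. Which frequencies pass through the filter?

A low-pass filter passes all frequencies below the cutoff frequency 2 kHz and attenuates higher frequencies.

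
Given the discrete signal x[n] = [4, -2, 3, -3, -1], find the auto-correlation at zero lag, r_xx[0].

The auto-correlation at zero lag r_xx[0] equals the signal energy.
r_xx[0] = sum of x[n]^2 = 4^2 + (-2)^2 + 3^2 + (-3)^2 + (-1)^2
= 16 + 4 + 9 + 9 + 1 = 39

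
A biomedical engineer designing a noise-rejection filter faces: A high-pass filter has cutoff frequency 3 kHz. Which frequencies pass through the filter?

A high-pass filter passes all frequencies above the cutoff frequency 3 kHz and attenuates lower frequencies.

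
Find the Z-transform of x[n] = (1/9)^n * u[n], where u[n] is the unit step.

The Z-transform of a^n * u[n] is z/(z-a) for |z| > |a|.
Here a = 1/9, so X(z) = z/(z - (1/9)) = 9z/(9z - 1)
ROC: |z| > 1/9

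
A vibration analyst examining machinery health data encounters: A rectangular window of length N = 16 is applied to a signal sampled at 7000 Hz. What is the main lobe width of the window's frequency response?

For a rectangular window of length N,
the main lobe width in frequency is 2*f_s/N.
= 2*7000/16 = 875 Hz
This determines the minimum frequency separation for resolving two sinusoids.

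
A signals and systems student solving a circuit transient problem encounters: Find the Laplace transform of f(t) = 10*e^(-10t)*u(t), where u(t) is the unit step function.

Standard Laplace transform pair:
e^(-at)*u(t) <-> 1/(s+a)
With a = 10: L{10*e^(-10t)*u(t)} = 10/(s+10), ROC: Re(s) > -10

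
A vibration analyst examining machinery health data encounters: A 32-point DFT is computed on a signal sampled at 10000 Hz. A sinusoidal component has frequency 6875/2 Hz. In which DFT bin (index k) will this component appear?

DFT frequency resolution = f_s/N = 10000/32 = 625/2 Hz
Bin index k = f_signal / resolution = 6875/2 / 625/2 = 11
The signal frequency 6875/2 Hz falls in DFT bin k = 11.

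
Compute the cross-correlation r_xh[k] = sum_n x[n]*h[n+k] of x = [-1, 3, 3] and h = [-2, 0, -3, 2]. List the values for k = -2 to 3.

Both sequences indexed from 0 and zero outside their support.
Lags with overlap: k = -2 to 3.
  r_xh[-2] = x[2]*h[0] = -6
  r_xh[-1] = x[1]*h[0] + x[2]*h[1] = -6
  r_xh[0] = x[0]*h[0] + x[1]*h[1] + x[2]*h[2] = -7
  r_xh[1] = x[0]*h[1] + x[1]*h[2] + x[2]*h[3] = -3
  r_xh[2] = x[0]*h[2] + x[1]*h[3] = 9
  r_xh[3] = x[0]*h[3] = -2
r_xh = [-6, -6, -7, -3, 9, -2] (for k = -2, ..., 3)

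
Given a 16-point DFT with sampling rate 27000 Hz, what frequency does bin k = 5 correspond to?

The frequency of DFT bin k is: f_k = k * f_s / N
f_5 = 5 * 27000 / 16 = 16875/2 Hz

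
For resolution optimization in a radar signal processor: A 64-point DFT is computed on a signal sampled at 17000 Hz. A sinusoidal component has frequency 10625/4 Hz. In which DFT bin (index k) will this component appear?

DFT frequency resolution = f_s/N = 17000/64 = 2125/8 Hz
Bin index k = f_signal / resolution = 10625/4 / 2125/8 = 10
The signal frequency 10625/4 Hz falls in DFT bin k = 10.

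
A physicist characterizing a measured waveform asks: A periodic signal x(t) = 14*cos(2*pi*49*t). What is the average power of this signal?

Average power of A*cos(wt) is A^2/2.
P = 14^2 / 2 = 196/2 = 98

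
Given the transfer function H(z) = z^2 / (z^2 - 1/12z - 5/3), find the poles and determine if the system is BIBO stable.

Poles are roots of the denominator: z^2 - 1/12z - 5/3 = 0.
Quadratic formula: z = [-(-1/12) +/- sqrt((-1/12)^2 - 4*(-5/3))] / 2
Discriminant = 1/144 + 20/3 = 961/144; sqrt = 31/12.
z = (1/12 +/- 31/12) / 2 => z = 4/3 or z = -5/4.
|p1| = 4/3, |p2| = 5/4.
For BIBO stability, all poles must lie inside the unit circle (|p| < 1).
System is UNSTABLE since at least one |p| >= 1.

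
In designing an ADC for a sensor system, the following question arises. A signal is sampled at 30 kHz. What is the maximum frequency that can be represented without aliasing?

The maximum frequency that can be represented without aliasing
is the Nyquist frequency: f_max = f_s / 2 = 30 kHz / 2 = 15 kHz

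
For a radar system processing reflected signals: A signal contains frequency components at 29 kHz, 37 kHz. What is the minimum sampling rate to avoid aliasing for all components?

The highest frequency component is f_max = 37 kHz.
Nyquist rate = 2 * f_max = 2 * 37 kHz = 74 kHz.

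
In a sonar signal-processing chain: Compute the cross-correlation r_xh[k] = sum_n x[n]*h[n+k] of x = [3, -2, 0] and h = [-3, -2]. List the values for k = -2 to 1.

Both sequences indexed from 0 and zero outside their support.
Lags with overlap: k = -2 to 1.
  r_xh[-2] = x[2]*h[0] = 0
  r_xh[-1] = x[1]*h[0] + x[2]*h[1] = 6
  r_xh[0] = x[0]*h[0] + x[1]*h[1] = -5
  r_xh[1] = x[0]*h[1] = -6
r_xh = [0, 6, -5, -6] (for k = -2, ..., 1)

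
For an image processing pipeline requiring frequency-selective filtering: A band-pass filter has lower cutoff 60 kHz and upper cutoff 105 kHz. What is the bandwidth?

Bandwidth = f_high - f_low
= 105 kHz - 60 kHz = 45 kHz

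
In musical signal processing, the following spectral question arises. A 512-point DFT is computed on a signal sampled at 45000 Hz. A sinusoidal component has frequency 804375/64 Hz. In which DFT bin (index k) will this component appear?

DFT frequency resolution = f_s/N = 45000/512 = 5625/64 Hz
Bin index k = f_signal / resolution = 804375/64 / 5625/64 = 143
The signal frequency 804375/64 Hz falls in DFT bin k = 143.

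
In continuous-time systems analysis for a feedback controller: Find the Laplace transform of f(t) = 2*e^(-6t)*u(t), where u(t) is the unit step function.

Standard Laplace transform pair:
e^(-at)*u(t) <-> 1/(s+a)
With a = 6: L{2*e^(-6t)*u(t)} = 2/(s+6), ROC: Re(s) > -6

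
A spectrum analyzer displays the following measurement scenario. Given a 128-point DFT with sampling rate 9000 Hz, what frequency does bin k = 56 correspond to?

The frequency of DFT bin k is: f_k = k * f_s / N
f_56 = 56 * 9000 / 128 = 7875/2 Hz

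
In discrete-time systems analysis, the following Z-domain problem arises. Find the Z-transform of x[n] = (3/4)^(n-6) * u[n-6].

Time-shifting property: if X(z) = Z{x[n]}, then Z{x[n-d]} = z^(-d) * X(z)
X(z) = z/(z - 3/4) for x[n] = (3/4)^n * u[n]
Z{x[n-6]} = z^(-6) * z/(z - 3/4) = z^(-5)/(z - 3/4)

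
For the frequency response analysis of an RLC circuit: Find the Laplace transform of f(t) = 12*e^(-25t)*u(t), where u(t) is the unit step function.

Standard Laplace transform pair:
e^(-at)*u(t) <-> 1/(s+a)
With a = 25: L{12*e^(-25t)*u(t)} = 12/(s+25), ROC: Re(s) > -25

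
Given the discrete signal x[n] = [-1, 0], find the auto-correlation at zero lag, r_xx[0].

The auto-correlation at zero lag r_xx[0] equals the signal energy.
r_xx[0] = sum of x[n]^2 = (-1)^2 + 0^2
= 1 + 0 = 1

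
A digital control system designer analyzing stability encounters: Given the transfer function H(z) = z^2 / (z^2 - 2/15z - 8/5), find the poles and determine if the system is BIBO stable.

Poles are roots of the denominator: z^2 - 2/15z - 8/5 = 0.
Quadratic formula: z = [-(-2/15) +/- sqrt((-2/15)^2 - 4*(-8/5))] / 2
Discriminant = 4/225 + 32/5 = 1444/225; sqrt = 38/15.
z = (2/15 +/- 38/15) / 2 => z = 4/3 or z = -6/5.
|p1| = 6/5, |p2| = 4/3.
For BIBO stability, all poles must lie inside the unit circle (|p| < 1).
System is UNSTABLE since at least one |p| >= 1.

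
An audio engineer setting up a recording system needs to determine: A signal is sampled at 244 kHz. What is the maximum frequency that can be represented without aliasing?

The maximum frequency that can be represented without aliasing
is the Nyquist frequency: f_max = f_s / 2 = 244 kHz / 2 = 122 kHz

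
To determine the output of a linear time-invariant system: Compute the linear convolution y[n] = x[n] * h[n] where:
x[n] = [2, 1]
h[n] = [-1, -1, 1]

y[n] = sum_k x[k]*h[n-k]. Output length = len(x) + len(h) - 1 = 2 + 3 - 1 = 4.
y[0] = 2*-1 = -2
y[1] = 1*-1 + 2*-1 = -3
y[2] = 1*-1 + 2*1 = 1
y[3] = 1*1 = 1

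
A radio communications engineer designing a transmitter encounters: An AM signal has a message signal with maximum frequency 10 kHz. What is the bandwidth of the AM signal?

In AM (double-sideband), the bandwidth is twice the message frequency.
BW = 2 * f_m = 2 * 10 kHz = 20 kHz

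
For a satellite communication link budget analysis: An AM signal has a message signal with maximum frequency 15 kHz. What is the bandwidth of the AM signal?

In AM (double-sideband), the bandwidth is twice the message frequency.
BW = 2 * f_m = 2 * 15 kHz = 30 kHz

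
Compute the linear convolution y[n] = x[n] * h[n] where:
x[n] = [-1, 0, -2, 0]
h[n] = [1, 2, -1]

y[n] = sum_k x[k]*h[n-k]. Output length = len(x) + len(h) - 1 = 4 + 3 - 1 = 6.
y[0] = -1*1 = -1
y[1] = 0*1 + -1*2 = -2
y[2] = -2*1 + 0*2 + -1*-1 = -1
y[3] = 0*1 + -2*2 + 0*-1 = -4
y[4] = 0*2 + -2*-1 = 2
y[5] = 0*-1 = 0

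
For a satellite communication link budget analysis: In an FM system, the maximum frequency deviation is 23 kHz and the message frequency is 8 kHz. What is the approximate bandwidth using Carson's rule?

Carson's rule: BW = 2*(delta_f + f_m)
= 2*(23 + 8) kHz = 62 kHz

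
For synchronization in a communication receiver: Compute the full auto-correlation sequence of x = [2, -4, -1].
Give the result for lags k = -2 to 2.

r_xx[k] = sum_m x[m]*x[m+k], indexed from 0, for k = -2 to 2:
  r_xx[-2] = x[2]*x[0] = -2
  r_xx[-1] = x[1]*x[0] + x[2]*x[1] = -4
  r_xx[0] = x[0]*x[0] + x[1]*x[1] + x[2]*x[2] = 21
  r_xx[1] = x[0]*x[1] + x[1]*x[2] = -4
  r_xx[2] = x[0]*x[2] = -2
r_xx = [-2, -4, 21, -4, -2]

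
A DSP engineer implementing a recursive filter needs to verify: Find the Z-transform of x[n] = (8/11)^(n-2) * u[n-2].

Time-shifting property: if X(z) = Z{x[n]}, then Z{x[n-d]} = z^(-d) * X(z)
X(z) = z/(z - 8/11) for x[n] = (8/11)^n * u[n]
Z{x[n-2]} = z^(-2) * z/(z - 8/11) = z^(-1)/(z - 8/11)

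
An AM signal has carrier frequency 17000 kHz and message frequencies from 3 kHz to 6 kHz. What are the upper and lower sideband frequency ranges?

Upper sideband (USB) = fc + [fm_low, fm_high] = 17000 + [3, 6] = [17003, 17006] kHz
Lower sideband (LSB) = fc - [fm_high, fm_low] = 17000 - [6, 3] = [16994, 16997] kHz
Total occupied spectrum: 16994 kHz to 17006 kHz (plus carrier at 17000 kHz)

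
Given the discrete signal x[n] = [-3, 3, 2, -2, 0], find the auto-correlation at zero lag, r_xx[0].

The auto-correlation at zero lag r_xx[0] equals the signal energy.
r_xx[0] = sum of x[n]^2 = (-3)^2 + 3^2 + 2^2 + (-2)^2 + 0^2
= 9 + 9 + 4 + 4 + 0 = 26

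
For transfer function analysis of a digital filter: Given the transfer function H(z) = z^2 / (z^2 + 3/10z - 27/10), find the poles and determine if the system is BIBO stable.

Poles are roots of the denominator: z^2 + 3/10z - 27/10 = 0.
Quadratic formula: z = [-(3/10) +/- sqrt((3/10)^2 - 4*(-27/10))] / 2
Discriminant = 9/100 + 54/5 = 1089/100; sqrt = 33/10.
z = (-3/10 +/- 33/10) / 2 => z = 3/2 or z = -9/5.
|p1| = 9/5, |p2| = 3/2.
For BIBO stability, all poles must lie inside the unit circle (|p| < 1).
System is UNSTABLE since at least one |p| >= 1.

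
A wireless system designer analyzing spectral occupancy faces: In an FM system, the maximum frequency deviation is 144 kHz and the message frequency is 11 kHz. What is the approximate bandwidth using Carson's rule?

Carson's rule: BW = 2*(delta_f + f_m)
= 2*(144 + 11) kHz = 310 kHz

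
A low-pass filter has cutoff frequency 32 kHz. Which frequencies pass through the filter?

A low-pass filter passes all frequencies below the cutoff frequency 32 kHz and attenuates higher frequencies.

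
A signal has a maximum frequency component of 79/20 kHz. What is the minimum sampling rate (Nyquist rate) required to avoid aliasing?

By the Nyquist-Shannon sampling theorem,
the minimum sampling rate (Nyquist rate) must be at least 2 * f_max.
Nyquist rate = 2 * 79/20 kHz = 79/10 kHz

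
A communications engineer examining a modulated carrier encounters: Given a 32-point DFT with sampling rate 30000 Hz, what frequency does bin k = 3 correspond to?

The frequency of DFT bin k is: f_k = k * f_s / N
f_3 = 3 * 30000 / 32 = 5625/2 Hz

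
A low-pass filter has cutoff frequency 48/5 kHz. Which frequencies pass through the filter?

A low-pass filter passes all frequencies below the cutoff frequency 48/5 kHz and attenuates higher frequencies.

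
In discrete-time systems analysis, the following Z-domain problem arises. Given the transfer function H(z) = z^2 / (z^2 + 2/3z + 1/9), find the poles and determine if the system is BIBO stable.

Poles are roots of the denominator: z^2 + 2/3z + 1/9 = 0.
Quadratic formula: z = [-(2/3) +/- sqrt((2/3)^2 - 4*(1/9))] / 2
Discriminant = 4/9 - 4/9 = 0; sqrt = 0.
z = (-2/3 +/- 0) / 2 = -1/3 (repeated root).
|p1| = 1/3, |p2| = 1/3.
For BIBO stability, all poles must lie inside the unit circle (|p| < 1).
System is STABLE since both |p| < 1.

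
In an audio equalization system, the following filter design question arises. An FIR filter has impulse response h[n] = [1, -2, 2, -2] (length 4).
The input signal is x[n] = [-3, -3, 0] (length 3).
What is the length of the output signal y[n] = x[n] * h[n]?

For linear convolution, the output length is:
len(y) = len(x) + len(h) - 1 = 3 + 4 - 1 = 6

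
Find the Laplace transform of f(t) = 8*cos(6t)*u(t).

Standard pair: cos(wt)*u(t) <-> s/(s^2+w^2)
With w = 6: L{8*cos(6t)*u(t)} = 8s/(s^2+36)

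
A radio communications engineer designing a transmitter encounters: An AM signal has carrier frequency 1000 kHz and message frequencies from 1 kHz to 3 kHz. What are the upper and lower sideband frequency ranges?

Upper sideband (USB) = fc + [fm_low, fm_high] = 1000 + [1, 3] = [1001, 1003] kHz
Lower sideband (LSB) = fc - [fm_high, fm_low] = 1000 - [3, 1] = [997, 999] kHz
Total occupied spectrum: 997 kHz to 1003 kHz (plus carrier at 1000 kHz)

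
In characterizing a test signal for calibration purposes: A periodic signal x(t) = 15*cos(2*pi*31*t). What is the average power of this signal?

Average power of A*cos(wt) is A^2/2.
P = 15^2 / 2 = 225/2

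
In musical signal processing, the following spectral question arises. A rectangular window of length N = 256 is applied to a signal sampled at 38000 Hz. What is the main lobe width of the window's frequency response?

For a rectangular window of length N,
the main lobe width in frequency is 2*f_s/N.
= 2*38000/256 = 2375/8 Hz
This determines the minimum frequency separation for resolving two sinusoids.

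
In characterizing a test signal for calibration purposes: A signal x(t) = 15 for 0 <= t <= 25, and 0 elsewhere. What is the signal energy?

Energy = integral of |x(t)|^2 dt over the signal duration
= 15^2 * 25 = 225 * 25 = 5625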